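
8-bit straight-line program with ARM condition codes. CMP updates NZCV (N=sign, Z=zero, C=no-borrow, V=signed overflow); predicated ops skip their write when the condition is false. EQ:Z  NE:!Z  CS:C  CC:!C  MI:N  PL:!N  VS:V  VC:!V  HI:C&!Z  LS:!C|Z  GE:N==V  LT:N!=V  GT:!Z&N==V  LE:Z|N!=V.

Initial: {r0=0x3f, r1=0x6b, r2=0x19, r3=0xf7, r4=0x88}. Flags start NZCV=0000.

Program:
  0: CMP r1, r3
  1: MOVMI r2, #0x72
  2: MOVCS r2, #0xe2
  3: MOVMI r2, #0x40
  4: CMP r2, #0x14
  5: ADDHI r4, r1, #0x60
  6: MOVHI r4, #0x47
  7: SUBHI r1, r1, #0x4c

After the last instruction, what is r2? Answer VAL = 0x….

VAL = 0x19

0: ✓ CMP  NZCV=0000
1: · MOVMI
2: · MOVCS
3: · MOVMI
4: ✓ CMP  NZCV=0010
5: ✓ ADDHI  r4←0xcb
6: ✓ MOVHI  r4←0x47
7: ✓ SUBHI  r1←0x1f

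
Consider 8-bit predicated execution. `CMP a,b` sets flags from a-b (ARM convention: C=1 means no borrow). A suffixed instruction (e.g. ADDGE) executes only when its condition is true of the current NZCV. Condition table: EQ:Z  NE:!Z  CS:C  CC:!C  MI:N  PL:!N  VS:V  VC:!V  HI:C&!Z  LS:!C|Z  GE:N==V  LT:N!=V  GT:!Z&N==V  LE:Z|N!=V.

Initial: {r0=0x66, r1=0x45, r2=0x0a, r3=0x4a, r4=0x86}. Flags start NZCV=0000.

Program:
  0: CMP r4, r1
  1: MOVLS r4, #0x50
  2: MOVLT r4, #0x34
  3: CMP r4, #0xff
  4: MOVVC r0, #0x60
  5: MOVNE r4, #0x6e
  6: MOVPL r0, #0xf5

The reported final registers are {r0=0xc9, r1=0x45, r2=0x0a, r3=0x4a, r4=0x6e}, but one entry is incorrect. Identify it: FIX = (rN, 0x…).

FIX = (r0, 0xf5)

[0] flags=0011 → (cmp)
[1] flags=0011 LS?F → skip
[2] flags=0011 LT?T → r4=0x34
[3] flags=0000 → (cmp)
[4] flags=0000 VC?T → r0=0x60
[5] flags=0000 NE?T → r4=0x6e
[6] flags=0000 PL?T → r0=0xf5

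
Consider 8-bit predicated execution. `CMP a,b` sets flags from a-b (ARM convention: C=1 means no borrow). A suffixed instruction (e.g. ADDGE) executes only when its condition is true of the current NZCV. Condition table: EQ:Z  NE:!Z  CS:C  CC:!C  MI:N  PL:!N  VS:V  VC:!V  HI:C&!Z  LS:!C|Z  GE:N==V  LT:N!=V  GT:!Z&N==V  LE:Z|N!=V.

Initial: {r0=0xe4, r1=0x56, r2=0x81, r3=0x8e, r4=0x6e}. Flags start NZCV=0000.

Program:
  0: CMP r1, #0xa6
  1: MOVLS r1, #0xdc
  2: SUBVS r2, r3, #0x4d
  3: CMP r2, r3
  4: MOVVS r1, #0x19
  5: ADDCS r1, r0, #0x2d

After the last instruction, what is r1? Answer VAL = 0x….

[0] flags=1001 → (cmp)
[1] flags=1001 LS?T → r1=0xdc
[2] flags=1001 VS?T → r2=0x41
[3] flags=1001 → (cmp)
[4] flags=1001 VS?T → r1=0x19
[5] flags=1001 CS?F → skip

VAL = 0x19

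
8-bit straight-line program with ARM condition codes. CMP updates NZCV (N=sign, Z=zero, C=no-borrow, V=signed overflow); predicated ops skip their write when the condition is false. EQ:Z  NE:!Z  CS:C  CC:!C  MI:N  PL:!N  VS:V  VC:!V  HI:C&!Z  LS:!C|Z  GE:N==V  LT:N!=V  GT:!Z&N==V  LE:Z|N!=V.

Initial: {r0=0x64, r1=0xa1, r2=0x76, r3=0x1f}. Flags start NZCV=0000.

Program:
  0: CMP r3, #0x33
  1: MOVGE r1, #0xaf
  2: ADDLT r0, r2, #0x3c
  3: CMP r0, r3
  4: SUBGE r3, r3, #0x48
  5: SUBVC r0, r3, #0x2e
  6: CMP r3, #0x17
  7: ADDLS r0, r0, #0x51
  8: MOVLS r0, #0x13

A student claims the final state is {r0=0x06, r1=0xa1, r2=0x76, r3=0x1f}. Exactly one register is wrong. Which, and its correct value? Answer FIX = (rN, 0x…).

FIX = (r0, 0xf1)

[0] flags=1000 → (cmp)
[1] flags=1000 GE?F → skip
[2] flags=1000 LT?T → r0=0xb2
[3] flags=1010 → (cmp)
[4] flags=1010 GE?F → skip
[5] flags=1010 VC?T → r0=0xf1
[6] flags=0010 → (cmp)
[7] flags=0010 LS?F → skip
[8] flags=0010 LS?F → skip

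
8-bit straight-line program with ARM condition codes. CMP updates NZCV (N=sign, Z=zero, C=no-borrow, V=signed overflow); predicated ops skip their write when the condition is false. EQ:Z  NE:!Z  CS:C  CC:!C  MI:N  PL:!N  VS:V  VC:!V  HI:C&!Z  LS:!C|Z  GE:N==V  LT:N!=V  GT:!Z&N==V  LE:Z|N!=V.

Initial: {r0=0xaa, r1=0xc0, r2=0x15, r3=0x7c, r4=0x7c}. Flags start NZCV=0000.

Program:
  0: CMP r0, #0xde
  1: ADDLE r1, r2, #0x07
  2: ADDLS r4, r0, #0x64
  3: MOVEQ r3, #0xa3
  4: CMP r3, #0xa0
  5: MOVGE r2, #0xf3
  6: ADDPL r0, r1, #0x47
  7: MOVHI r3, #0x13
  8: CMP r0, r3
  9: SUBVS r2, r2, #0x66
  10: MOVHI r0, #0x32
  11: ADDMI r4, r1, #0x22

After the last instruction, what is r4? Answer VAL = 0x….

0: ✓ CMP  NZCV=1000
1: ✓ ADDLE  r1←0x1c
2: ✓ ADDLS  r4←0x0e
3: · MOVEQ
4: ✓ CMP  NZCV=1001
5: ✓ MOVGE  r2←0xf3
6: · ADDPL
7: · MOVHI
8: ✓ CMP  NZCV=0011
9: ✓ SUBVS  r2←0x8d
10: ✓ MOVHI  r0←0x32
11: · ADDMI

VAL = 0x0e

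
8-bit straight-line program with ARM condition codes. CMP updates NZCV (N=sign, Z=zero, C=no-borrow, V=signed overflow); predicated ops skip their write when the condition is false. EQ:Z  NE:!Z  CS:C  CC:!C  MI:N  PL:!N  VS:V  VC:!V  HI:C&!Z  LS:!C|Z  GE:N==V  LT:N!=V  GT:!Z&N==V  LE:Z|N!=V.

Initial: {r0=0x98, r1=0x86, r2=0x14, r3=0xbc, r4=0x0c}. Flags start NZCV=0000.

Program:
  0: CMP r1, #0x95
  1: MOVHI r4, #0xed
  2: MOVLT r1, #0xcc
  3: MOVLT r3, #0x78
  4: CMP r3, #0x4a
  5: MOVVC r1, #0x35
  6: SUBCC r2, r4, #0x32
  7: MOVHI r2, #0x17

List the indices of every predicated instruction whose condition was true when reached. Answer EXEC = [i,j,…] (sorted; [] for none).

EXEC = [2,3,5,7]

[0] flags=1000 → (cmp)
[1] flags=1000 HI?F → skip
[2] flags=1000 LT?T → r1=0xcc
[3] flags=1000 LT?T → r3=0x78
[4] flags=0010 → (cmp)
[5] flags=0010 VC?T → r1=0x35
[6] flags=0010 CC?F → skip
[7] flags=0010 HI?T → r2=0x17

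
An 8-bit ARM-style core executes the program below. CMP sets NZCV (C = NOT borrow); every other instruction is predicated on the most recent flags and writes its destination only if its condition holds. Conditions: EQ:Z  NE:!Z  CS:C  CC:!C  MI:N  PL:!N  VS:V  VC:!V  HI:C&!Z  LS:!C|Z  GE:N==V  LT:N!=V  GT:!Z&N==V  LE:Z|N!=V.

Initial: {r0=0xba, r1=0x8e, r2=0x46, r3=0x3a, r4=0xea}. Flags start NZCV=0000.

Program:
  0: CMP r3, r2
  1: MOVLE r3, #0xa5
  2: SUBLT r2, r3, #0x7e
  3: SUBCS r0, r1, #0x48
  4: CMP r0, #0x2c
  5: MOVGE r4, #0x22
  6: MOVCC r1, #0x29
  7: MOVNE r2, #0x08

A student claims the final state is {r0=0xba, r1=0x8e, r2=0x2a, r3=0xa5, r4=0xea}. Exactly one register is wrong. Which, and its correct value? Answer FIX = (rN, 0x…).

0: ✓ CMP  NZCV=1000
1: ✓ MOVLE  r3←0xa5
2: ✓ SUBLT  r2←0x27
3: · SUBCS
4: ✓ CMP  NZCV=1010
5: · MOVGE
6: · MOVCC
7: ✓ MOVNE  r2←0x08

FIX = (r2, 0x08)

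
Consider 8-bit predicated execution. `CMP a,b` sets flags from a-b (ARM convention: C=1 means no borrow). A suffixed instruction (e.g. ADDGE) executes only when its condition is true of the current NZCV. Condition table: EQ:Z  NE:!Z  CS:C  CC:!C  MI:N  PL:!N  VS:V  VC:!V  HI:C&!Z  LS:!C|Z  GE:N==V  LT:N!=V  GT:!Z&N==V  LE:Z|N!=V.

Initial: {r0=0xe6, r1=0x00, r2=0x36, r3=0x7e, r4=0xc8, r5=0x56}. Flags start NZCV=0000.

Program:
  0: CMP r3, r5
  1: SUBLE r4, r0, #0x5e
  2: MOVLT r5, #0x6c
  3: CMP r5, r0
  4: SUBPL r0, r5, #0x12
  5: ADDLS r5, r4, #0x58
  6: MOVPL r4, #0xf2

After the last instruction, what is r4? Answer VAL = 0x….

0: ✓ CMP  NZCV=0010
1: · SUBLE
2: · MOVLT
3: ✓ CMP  NZCV=0000
4: ✓ SUBPL  r0←0x44
5: ✓ ADDLS  r5←0x20
6: ✓ MOVPL  r4←0xf2

VAL = 0xf2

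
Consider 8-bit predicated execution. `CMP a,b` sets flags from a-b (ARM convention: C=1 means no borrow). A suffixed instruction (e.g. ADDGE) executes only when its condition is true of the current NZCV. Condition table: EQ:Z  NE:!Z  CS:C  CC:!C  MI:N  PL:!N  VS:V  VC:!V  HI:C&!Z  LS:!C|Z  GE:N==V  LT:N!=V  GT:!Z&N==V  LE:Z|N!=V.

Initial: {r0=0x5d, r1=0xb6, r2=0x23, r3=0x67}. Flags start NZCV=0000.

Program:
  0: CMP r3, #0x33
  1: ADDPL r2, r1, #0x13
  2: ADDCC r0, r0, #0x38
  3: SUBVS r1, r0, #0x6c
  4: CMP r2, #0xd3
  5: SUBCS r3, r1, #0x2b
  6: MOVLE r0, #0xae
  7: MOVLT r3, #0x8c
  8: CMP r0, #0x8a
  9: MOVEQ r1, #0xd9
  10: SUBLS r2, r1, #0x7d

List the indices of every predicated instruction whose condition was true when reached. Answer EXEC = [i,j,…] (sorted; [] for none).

EXEC = [1,6,7]

0: ✓ CMP  NZCV=0010
1: ✓ ADDPL  r2←0xc9
2: · ADDCC
3: · SUBVS
4: ✓ CMP  NZCV=1000
5: · SUBCS
6: ✓ MOVLE  r0←0xae
7: ✓ MOVLT  r3←0x8c
8: ✓ CMP  NZCV=0010
9: · MOVEQ
10: · SUBLS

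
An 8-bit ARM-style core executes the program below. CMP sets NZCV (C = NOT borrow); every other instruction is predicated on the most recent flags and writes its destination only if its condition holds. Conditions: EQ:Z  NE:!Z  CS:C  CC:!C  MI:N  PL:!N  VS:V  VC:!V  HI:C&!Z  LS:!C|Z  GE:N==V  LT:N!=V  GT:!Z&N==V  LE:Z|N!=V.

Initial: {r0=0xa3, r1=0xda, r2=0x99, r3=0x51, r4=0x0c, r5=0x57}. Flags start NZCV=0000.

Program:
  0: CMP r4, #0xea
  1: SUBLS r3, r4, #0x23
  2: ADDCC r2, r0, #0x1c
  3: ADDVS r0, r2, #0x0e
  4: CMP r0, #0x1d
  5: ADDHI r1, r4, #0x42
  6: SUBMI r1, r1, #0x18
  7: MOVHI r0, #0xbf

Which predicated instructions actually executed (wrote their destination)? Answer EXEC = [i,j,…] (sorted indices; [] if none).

EXEC = [1,2,5,6,7]

0: ✓ CMP  NZCV=0000
1: ✓ SUBLS  r3←0xe9
2: ✓ ADDCC  r2←0xbf
3: · ADDVS
4: ✓ CMP  NZCV=1010
5: ✓ ADDHI  r1←0x4e
6: ✓ SUBMI  r1←0x36
7: ✓ MOVHI  r0←0xbf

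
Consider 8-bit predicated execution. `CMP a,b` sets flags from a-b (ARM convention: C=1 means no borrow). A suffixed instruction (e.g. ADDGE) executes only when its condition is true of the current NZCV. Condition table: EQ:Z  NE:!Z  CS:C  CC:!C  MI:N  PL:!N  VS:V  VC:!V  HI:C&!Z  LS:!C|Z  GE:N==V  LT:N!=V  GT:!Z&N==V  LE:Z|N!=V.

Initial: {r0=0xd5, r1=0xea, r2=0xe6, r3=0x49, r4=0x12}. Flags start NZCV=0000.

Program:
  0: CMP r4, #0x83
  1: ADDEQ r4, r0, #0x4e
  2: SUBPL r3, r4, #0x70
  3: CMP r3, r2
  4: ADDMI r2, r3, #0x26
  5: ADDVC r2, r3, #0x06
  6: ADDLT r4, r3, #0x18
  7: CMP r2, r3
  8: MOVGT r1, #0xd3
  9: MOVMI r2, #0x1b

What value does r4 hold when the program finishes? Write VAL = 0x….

[0] flags=1001 → (cmp)
[1] flags=1001 EQ?F → skip
[2] flags=1001 PL?F → skip
[3] flags=0000 → (cmp)
[4] flags=0000 MI?F → skip
[5] flags=0000 VC?T → r2=0x4f
[6] flags=0000 LT?F → skip
[7] flags=0010 → (cmp)
[8] flags=0010 GT?T → r1=0xd3
[9] flags=0010 MI?F → skip

VAL = 0x12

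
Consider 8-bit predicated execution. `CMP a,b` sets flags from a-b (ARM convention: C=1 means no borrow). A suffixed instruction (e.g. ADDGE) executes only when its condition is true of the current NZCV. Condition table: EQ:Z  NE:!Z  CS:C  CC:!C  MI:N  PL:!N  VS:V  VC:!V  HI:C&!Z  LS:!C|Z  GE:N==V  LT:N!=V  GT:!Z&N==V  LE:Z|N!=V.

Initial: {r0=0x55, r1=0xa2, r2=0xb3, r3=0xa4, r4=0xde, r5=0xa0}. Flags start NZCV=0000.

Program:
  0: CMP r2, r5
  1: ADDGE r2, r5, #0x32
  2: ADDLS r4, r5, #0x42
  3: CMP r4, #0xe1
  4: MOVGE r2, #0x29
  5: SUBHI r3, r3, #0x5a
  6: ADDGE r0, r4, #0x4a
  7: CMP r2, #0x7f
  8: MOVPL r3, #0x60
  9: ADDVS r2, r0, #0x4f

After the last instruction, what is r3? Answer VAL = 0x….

VAL = 0x60

0: ✓ CMP  NZCV=0010
1: ✓ ADDGE  r2←0xd2
2: · ADDLS
3: ✓ CMP  NZCV=1000
4: · MOVGE
5: · SUBHI
6: · ADDGE
7: ✓ CMP  NZCV=0011
8: ✓ MOVPL  r3←0x60
9: ✓ ADDVS  r2←0xa4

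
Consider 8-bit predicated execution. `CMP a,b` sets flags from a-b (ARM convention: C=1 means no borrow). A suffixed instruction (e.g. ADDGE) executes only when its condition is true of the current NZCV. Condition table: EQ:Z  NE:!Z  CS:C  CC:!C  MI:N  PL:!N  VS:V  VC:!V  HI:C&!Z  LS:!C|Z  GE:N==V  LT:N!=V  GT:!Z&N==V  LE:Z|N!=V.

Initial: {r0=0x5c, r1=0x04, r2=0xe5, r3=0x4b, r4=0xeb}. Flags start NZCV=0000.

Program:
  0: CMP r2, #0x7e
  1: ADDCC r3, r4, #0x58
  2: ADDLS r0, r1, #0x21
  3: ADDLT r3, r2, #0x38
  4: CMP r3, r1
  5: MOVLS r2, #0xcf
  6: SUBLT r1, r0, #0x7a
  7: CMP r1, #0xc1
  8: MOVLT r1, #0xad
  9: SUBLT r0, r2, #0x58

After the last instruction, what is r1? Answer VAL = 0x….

VAL = 0x04

[0] flags=0011 → (cmp)
[1] flags=0011 CC?F → skip
[2] flags=0011 LS?F → skip
[3] flags=0011 LT?T → r3=0x1d
[4] flags=0010 → (cmp)
[5] flags=0010 LS?F → skip
[6] flags=0010 LT?F → skip
[7] flags=0000 → (cmp)
[8] flags=0000 LT?F → skip
[9] flags=0000 LT?F → skip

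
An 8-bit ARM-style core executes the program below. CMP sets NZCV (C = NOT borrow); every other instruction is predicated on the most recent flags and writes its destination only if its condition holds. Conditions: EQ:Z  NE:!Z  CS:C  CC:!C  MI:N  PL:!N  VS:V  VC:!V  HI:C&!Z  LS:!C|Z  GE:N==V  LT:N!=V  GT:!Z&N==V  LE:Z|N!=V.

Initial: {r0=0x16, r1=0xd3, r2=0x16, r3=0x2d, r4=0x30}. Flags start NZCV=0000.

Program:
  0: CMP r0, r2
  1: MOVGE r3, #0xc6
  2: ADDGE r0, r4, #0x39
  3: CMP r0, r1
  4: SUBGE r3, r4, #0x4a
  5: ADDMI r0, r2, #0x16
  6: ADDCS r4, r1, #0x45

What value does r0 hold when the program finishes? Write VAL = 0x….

[0] flags=0110 → (cmp)
[1] flags=0110 GE?T → r3=0xc6
[2] flags=0110 GE?T → r0=0x69
[3] flags=1001 → (cmp)
[4] flags=1001 GE?T → r3=0xe6
[5] flags=1001 MI?T → r0=0x2c
[6] flags=1001 CS?F → skip

VAL = 0x2c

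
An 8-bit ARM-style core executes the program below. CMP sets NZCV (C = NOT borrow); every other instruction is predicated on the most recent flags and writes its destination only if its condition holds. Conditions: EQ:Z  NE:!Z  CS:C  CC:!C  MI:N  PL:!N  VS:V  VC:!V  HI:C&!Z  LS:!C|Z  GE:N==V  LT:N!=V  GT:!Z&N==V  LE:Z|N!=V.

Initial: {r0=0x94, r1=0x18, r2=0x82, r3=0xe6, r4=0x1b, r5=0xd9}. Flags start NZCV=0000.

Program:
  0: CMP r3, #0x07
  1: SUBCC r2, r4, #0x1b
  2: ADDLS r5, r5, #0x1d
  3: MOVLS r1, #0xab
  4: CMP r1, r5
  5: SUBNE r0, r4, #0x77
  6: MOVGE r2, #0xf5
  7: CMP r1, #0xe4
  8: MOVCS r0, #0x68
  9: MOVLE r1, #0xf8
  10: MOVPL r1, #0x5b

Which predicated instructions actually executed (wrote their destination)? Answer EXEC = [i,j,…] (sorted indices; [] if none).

[0] flags=1010 → (cmp)
[1] flags=1010 CC?F → skip
[2] flags=1010 LS?F → skip
[3] flags=1010 LS?F → skip
[4] flags=0000 → (cmp)
[5] flags=0000 NE?T → r0=0xa4
[6] flags=0000 GE?T → r2=0xf5
[7] flags=0000 → (cmp)
[8] flags=0000 CS?F → skip
[9] flags=0000 LE?F → skip
[10] flags=0000 PL?T → r1=0x5b

EXEC = [5,6,10]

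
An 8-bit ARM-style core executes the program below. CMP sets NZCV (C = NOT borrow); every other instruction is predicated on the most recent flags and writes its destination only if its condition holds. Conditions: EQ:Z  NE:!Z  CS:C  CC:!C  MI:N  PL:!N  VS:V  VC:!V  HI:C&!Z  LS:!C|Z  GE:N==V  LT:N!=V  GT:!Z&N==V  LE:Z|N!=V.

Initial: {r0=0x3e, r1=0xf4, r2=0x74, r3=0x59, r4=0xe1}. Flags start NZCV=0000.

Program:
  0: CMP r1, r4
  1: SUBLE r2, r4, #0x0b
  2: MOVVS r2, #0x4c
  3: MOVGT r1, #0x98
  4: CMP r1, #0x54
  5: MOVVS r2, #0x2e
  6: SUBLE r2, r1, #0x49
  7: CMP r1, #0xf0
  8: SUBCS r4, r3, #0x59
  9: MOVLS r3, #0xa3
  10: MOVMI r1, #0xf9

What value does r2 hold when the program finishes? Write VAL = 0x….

VAL = 0x4f

0: ✓ CMP  NZCV=0010
1: · SUBLE
2: · MOVVS
3: ✓ MOVGT  r1←0x98
4: ✓ CMP  NZCV=0011
5: ✓ MOVVS  r2←0x2e
6: ✓ SUBLE  r2←0x4f
7: ✓ CMP  NZCV=1000
8: · SUBCS
9: ✓ MOVLS  r3←0xa3
10: ✓ MOVMI  r1←0xf9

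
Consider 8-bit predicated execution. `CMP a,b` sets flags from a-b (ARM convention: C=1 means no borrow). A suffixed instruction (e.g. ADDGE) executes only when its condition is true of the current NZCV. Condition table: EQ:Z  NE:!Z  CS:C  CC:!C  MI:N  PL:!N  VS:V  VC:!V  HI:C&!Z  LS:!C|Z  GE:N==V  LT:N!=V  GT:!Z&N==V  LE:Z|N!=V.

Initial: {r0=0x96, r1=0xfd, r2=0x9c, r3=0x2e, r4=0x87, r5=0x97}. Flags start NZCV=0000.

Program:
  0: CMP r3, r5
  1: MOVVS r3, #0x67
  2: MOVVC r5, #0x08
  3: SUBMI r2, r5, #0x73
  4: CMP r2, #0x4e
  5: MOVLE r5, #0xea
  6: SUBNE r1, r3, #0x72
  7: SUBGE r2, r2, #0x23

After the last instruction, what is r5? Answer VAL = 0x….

0: ✓ CMP  NZCV=1001
1: ✓ MOVVS  r3←0x67
2: · MOVVC
3: ✓ SUBMI  r2←0x24
4: ✓ CMP  NZCV=1000
5: ✓ MOVLE  r5←0xea
6: ✓ SUBNE  r1←0xf5
7: · SUBGE

VAL = 0xea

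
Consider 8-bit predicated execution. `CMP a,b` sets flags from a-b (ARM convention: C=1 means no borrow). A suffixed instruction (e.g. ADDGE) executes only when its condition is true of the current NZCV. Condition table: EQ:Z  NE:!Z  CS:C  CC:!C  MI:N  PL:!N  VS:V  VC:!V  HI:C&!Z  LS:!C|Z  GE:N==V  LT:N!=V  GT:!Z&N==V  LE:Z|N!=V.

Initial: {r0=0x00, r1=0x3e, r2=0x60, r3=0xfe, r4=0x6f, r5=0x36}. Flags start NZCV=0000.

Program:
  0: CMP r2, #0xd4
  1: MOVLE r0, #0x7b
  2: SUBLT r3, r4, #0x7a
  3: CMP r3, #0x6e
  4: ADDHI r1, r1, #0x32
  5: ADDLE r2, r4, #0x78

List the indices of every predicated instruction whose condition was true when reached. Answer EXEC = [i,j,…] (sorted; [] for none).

EXEC = [4,5]

0: ✓ CMP  NZCV=1001
1: · MOVLE
2: · SUBLT
3: ✓ CMP  NZCV=1010
4: ✓ ADDHI  r1←0x70
5: ✓ ADDLE  r2←0xe7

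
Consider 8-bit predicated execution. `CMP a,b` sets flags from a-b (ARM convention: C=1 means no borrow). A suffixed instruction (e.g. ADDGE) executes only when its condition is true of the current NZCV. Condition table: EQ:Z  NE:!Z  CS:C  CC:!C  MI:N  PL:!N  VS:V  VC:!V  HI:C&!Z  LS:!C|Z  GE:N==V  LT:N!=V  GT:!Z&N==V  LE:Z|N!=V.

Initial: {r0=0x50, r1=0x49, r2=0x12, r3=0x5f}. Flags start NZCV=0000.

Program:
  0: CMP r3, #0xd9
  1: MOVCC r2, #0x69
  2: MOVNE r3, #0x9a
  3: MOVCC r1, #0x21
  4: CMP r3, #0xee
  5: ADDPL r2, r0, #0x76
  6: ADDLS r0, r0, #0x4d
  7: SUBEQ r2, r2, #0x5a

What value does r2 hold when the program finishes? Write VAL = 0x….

[0] flags=1001 → (cmp)
[1] flags=1001 CC?T → r2=0x69
[2] flags=1001 NE?T → r3=0x9a
[3] flags=1001 CC?T → r1=0x21
[4] flags=1000 → (cmp)
[5] flags=1000 PL?F → skip
[6] flags=1000 LS?T → r0=0x9d
[7] flags=1000 EQ?F → skip

VAL = 0x69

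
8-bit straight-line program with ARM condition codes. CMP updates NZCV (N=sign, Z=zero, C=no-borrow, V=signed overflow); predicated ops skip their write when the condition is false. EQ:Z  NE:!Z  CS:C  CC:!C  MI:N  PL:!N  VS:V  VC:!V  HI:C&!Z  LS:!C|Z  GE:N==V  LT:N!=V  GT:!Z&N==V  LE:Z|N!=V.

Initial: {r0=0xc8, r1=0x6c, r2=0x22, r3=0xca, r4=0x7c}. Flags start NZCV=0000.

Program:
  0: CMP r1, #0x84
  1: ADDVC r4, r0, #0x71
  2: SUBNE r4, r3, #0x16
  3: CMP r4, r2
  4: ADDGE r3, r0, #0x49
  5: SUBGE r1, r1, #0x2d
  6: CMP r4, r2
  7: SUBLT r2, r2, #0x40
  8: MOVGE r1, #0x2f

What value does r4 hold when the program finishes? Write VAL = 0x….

0: ✓ CMP  NZCV=1001
1: · ADDVC
2: ✓ SUBNE  r4←0xb4
3: ✓ CMP  NZCV=1010
4: · ADDGE
5: · SUBGE
6: ✓ CMP  NZCV=1010
7: ✓ SUBLT  r2←0xe2
8: · MOVGE

VAL = 0xb4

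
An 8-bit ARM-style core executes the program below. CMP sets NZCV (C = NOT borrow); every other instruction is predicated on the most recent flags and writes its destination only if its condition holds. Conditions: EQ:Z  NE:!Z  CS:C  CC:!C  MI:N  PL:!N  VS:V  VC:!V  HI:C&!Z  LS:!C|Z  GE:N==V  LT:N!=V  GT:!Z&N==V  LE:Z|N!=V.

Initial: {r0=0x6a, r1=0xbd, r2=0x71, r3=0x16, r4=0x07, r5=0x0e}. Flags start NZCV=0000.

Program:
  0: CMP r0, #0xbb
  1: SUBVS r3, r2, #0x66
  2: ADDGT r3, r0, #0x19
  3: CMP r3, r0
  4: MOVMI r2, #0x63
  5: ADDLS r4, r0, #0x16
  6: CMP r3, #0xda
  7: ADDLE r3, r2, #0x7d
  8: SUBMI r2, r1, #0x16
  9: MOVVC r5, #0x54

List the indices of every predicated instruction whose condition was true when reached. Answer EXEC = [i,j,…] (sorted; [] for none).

EXEC = [1,2,7,8,9]

[0] flags=1001 → (cmp)
[1] flags=1001 VS?T → r3=0x0b
[2] flags=1001 GT?T → r3=0x83
[3] flags=0011 → (cmp)
[4] flags=0011 MI?F → skip
[5] flags=0011 LS?F → skip
[6] flags=1000 → (cmp)
[7] flags=1000 LE?T → r3=0xee
[8] flags=1000 MI?T → r2=0xa7
[9] flags=1000 VC?T → r5=0x54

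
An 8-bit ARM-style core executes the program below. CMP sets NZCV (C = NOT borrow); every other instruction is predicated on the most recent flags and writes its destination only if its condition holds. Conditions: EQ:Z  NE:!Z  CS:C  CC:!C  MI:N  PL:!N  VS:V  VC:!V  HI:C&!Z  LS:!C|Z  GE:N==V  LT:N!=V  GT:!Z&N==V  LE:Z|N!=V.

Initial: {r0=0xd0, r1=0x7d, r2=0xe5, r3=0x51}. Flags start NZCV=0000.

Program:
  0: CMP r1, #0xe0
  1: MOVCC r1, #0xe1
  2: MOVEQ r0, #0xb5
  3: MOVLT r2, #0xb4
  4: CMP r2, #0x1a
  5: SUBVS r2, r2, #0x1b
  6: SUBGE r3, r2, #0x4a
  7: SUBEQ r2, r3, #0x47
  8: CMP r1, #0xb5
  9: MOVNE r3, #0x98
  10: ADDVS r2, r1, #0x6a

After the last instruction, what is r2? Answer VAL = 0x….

0: ✓ CMP  NZCV=1001
1: ✓ MOVCC  r1←0xe1
2: · MOVEQ
3: · MOVLT
4: ✓ CMP  NZCV=1010
5: · SUBVS
6: · SUBGE
7: · SUBEQ
8: ✓ CMP  NZCV=0010
9: ✓ MOVNE  r3←0x98
10: · ADDVS

VAL = 0xe5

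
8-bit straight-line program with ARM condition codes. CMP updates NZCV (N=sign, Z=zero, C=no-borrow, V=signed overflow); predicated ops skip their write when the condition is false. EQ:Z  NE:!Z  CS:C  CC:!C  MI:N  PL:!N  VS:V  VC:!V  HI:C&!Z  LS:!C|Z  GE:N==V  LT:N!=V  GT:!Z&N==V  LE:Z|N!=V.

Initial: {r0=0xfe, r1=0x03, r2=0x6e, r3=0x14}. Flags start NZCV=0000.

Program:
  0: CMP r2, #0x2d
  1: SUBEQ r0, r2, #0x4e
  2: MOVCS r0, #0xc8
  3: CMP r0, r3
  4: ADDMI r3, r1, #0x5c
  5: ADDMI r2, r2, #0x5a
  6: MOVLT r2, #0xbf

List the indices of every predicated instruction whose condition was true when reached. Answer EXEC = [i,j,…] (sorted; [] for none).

[0] flags=0010 → (cmp)
[1] flags=0010 EQ?F → skip
[2] flags=0010 CS?T → r0=0xc8
[3] flags=1010 → (cmp)
[4] flags=1010 MI?T → r3=0x5f
[5] flags=1010 MI?T → r2=0xc8
[6] flags=1010 LT?T → r2=0xbf

EXEC = [2,4,5,6]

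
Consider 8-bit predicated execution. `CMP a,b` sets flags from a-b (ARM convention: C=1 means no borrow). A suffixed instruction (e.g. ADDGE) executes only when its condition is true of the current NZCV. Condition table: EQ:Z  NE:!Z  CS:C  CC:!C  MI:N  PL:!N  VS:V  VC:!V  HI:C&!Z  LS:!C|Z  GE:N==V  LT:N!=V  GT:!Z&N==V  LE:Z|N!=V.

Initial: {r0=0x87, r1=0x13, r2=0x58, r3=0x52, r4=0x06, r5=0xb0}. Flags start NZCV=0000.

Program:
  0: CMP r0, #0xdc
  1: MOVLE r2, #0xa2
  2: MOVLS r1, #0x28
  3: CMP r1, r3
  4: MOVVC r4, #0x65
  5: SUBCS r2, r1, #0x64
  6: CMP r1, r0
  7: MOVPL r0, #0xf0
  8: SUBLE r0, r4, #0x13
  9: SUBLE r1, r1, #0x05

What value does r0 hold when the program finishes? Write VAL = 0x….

[0] flags=1000 → (cmp)
[1] flags=1000 LE?T → r2=0xa2
[2] flags=1000 LS?T → r1=0x28
[3] flags=1000 → (cmp)
[4] flags=1000 VC?T → r4=0x65
[5] flags=1000 CS?F → skip
[6] flags=1001 → (cmp)
[7] flags=1001 PL?F → skip
[8] flags=1001 LE?F → skip
[9] flags=1001 LE?F → skip

VAL = 0x87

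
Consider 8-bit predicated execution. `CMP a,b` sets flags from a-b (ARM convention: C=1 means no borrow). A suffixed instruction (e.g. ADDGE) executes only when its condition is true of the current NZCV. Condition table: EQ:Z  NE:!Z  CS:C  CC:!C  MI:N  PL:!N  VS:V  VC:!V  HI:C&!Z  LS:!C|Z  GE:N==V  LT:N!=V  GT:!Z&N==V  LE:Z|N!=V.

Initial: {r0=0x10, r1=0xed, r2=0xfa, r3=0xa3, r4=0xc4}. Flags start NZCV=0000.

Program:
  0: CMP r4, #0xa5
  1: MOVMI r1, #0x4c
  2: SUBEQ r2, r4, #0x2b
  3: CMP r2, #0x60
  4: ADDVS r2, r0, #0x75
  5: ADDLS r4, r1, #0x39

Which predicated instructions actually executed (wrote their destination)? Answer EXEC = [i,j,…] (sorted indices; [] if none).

0: ✓ CMP  NZCV=0010
1: · MOVMI
2: · SUBEQ
3: ✓ CMP  NZCV=1010
4: · ADDVS
5: · ADDLS

EXEC = []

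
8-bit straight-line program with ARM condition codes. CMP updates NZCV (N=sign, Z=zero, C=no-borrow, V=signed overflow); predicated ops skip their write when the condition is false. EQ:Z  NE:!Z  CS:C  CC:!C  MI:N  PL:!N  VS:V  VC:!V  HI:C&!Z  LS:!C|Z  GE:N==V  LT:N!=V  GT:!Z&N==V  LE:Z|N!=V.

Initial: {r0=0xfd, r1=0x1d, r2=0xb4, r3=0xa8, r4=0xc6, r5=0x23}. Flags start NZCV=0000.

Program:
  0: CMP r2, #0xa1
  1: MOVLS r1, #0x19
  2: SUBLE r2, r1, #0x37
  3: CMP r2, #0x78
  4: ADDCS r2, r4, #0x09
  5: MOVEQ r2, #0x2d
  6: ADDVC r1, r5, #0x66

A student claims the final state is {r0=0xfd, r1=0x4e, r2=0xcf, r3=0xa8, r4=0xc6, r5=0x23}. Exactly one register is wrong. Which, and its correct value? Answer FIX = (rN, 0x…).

FIX = (r1, 0x1d)

0: ✓ CMP  NZCV=0010
1: · MOVLS
2: · SUBLE
3: ✓ CMP  NZCV=0011
4: ✓ ADDCS  r2←0xcf
5: · MOVEQ
6: · ADDVC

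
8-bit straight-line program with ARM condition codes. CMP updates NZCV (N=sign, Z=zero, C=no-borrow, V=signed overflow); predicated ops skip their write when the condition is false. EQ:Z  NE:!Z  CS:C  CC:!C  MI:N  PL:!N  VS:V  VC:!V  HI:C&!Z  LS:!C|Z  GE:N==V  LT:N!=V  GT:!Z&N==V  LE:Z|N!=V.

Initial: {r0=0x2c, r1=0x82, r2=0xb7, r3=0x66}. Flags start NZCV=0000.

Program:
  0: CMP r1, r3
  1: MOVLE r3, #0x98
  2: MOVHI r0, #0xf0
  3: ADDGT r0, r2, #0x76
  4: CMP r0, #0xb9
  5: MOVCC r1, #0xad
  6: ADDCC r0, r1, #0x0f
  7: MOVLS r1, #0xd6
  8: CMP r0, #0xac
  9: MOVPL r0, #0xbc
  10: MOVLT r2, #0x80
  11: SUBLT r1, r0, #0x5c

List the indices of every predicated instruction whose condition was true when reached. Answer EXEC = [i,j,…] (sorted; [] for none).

EXEC = [1,2,9]

0: ✓ CMP  NZCV=0011
1: ✓ MOVLE  r3←0x98
2: ✓ MOVHI  r0←0xf0
3: · ADDGT
4: ✓ CMP  NZCV=0010
5: · MOVCC
6: · ADDCC
7: · MOVLS
8: ✓ CMP  NZCV=0010
9: ✓ MOVPL  r0←0xbc
10: · MOVLT
11: · SUBLT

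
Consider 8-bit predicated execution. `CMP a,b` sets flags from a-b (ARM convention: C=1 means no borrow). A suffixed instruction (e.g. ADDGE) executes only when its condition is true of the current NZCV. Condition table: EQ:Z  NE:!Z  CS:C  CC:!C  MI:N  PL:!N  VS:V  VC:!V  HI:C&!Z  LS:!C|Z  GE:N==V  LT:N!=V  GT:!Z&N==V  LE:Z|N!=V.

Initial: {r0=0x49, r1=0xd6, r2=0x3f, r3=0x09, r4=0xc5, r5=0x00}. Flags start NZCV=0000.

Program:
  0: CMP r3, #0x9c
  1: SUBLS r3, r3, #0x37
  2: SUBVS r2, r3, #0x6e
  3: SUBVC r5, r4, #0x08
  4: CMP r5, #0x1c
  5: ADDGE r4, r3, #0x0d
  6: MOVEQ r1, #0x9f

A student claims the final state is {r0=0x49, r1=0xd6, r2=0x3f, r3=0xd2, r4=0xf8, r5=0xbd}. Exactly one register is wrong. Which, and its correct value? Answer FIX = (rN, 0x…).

[0] flags=0000 → (cmp)
[1] flags=0000 LS?T → r3=0xd2
[2] flags=0000 VS?F → skip
[3] flags=0000 VC?T → r5=0xbd
[4] flags=1010 → (cmp)
[5] flags=1010 GE?F → skip
[6] flags=1010 EQ?F → skip

FIX = (r4, 0xc5)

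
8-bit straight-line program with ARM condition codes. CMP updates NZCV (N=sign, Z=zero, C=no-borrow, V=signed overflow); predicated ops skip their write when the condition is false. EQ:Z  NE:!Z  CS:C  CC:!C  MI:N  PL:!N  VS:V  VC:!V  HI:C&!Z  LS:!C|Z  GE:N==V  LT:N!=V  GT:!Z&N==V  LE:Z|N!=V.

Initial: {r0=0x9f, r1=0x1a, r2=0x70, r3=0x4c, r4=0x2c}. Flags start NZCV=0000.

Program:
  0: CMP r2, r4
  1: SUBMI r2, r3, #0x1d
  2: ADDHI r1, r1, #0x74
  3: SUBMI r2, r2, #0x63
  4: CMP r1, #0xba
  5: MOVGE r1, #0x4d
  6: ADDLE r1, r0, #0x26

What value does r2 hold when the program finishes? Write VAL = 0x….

0: ✓ CMP  NZCV=0010
1: · SUBMI
2: ✓ ADDHI  r1←0x8e
3: · SUBMI
4: ✓ CMP  NZCV=1000
5: · MOVGE
6: ✓ ADDLE  r1←0xc5

VAL = 0x70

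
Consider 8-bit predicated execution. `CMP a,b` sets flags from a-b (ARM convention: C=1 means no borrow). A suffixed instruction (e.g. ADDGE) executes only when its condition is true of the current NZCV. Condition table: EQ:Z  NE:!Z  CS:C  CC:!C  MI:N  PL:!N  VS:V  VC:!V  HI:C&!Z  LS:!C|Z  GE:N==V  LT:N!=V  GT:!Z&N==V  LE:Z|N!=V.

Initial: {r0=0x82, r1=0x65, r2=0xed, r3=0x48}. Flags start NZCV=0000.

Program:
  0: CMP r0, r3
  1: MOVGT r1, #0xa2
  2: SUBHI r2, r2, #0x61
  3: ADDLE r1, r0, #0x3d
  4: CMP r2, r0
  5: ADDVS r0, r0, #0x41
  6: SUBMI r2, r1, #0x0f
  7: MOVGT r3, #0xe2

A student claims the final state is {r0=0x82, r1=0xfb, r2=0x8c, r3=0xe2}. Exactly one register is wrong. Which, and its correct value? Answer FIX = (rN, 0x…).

[0] flags=0011 → (cmp)
[1] flags=0011 GT?F → skip
[2] flags=0011 HI?T → r2=0x8c
[3] flags=0011 LE?T → r1=0xbf
[4] flags=0010 → (cmp)
[5] flags=0010 VS?F → skip
[6] flags=0010 MI?F → skip
[7] flags=0010 GT?T → r3=0xe2

FIX = (r1, 0xbf)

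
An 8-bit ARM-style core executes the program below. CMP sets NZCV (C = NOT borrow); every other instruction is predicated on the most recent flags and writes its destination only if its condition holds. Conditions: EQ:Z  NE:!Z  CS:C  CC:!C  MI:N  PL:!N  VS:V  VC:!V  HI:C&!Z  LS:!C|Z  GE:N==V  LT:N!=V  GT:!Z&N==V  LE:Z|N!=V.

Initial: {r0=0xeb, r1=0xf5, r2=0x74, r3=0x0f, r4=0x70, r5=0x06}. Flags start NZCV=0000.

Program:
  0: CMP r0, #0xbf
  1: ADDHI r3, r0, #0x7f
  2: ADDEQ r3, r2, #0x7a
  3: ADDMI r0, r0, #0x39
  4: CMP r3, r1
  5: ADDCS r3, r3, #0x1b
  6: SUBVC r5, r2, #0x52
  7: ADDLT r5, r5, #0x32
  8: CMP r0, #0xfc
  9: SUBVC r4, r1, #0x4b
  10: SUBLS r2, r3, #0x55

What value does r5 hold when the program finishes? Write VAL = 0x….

0: ✓ CMP  NZCV=0010
1: ✓ ADDHI  r3←0x6a
2: · ADDEQ
3: · ADDMI
4: ✓ CMP  NZCV=0000
5: · ADDCS
6: ✓ SUBVC  r5←0x22
7: · ADDLT
8: ✓ CMP  NZCV=1000
9: ✓ SUBVC  r4←0xaa
10: ✓ SUBLS  r2←0x15

VAL = 0x22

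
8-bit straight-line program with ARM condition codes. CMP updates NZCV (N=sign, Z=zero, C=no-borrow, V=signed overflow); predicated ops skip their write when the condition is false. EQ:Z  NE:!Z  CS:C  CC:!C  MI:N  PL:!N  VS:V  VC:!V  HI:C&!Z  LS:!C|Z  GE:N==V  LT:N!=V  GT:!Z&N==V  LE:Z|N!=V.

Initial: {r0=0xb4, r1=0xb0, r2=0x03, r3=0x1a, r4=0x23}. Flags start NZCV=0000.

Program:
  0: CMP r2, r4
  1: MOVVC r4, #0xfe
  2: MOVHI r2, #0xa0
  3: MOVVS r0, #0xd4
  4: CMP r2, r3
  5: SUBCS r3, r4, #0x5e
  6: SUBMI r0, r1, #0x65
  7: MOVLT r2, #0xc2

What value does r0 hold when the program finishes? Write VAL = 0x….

VAL = 0x4b

[0] flags=1000 → (cmp)
[1] flags=1000 VC?T → r4=0xfe
[2] flags=1000 HI?F → skip
[3] flags=1000 VS?F → skip
[4] flags=1000 → (cmp)
[5] flags=1000 CS?F → skip
[6] flags=1000 MI?T → r0=0x4b
[7] flags=1000 LT?T → r2=0xc2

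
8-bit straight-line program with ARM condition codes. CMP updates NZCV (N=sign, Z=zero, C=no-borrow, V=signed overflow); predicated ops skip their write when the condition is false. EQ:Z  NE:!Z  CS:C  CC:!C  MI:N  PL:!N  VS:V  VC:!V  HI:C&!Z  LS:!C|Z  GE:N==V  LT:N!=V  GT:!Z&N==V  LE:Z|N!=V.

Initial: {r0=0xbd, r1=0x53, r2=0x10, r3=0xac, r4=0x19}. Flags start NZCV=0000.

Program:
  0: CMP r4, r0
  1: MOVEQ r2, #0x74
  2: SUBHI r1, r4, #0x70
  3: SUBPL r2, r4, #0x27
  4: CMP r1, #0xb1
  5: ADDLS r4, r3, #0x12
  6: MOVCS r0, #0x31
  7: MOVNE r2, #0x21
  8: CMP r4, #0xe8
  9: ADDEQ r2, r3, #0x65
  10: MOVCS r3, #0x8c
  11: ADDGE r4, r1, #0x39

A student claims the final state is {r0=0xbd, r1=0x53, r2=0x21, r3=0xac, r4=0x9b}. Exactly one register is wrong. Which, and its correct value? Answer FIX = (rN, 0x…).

0: ✓ CMP  NZCV=0000
1: · MOVEQ
2: · SUBHI
3: ✓ SUBPL  r2←0xf2
4: ✓ CMP  NZCV=1001
5: ✓ ADDLS  r4←0xbe
6: · MOVCS
7: ✓ MOVNE  r2←0x21
8: ✓ CMP  NZCV=1000
9: · ADDEQ
10: · MOVCS
11: · ADDGE

FIX = (r4, 0xbe)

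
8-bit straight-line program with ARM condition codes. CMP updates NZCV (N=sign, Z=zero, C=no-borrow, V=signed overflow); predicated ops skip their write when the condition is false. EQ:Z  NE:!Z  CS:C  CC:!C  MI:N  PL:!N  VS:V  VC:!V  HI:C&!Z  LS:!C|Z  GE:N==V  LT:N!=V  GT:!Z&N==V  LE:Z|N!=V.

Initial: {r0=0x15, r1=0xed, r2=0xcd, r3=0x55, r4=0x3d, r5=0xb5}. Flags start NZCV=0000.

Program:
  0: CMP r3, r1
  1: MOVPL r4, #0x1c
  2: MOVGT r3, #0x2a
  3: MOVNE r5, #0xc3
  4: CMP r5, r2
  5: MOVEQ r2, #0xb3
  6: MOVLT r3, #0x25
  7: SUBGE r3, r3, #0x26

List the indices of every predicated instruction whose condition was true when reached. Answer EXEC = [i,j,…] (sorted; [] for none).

EXEC = [1,2,3,6]

0: ✓ CMP  NZCV=0000
1: ✓ MOVPL  r4←0x1c
2: ✓ MOVGT  r3←0x2a
3: ✓ MOVNE  r5←0xc3
4: ✓ CMP  NZCV=1000
5: · MOVEQ
6: ✓ MOVLT  r3←0x25
7: · SUBGE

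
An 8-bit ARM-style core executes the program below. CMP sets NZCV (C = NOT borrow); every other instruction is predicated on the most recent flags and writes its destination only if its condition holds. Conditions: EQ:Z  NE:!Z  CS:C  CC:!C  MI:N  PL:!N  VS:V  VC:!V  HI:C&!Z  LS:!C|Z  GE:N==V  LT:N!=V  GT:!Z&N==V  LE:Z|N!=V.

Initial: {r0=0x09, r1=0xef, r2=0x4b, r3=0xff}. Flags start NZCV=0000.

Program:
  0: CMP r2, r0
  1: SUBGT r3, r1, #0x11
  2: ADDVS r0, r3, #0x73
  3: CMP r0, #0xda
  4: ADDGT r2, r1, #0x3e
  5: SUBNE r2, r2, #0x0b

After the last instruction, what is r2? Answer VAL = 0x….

VAL = 0x22

0: ✓ CMP  NZCV=0010
1: ✓ SUBGT  r3←0xde
2: · ADDVS
3: ✓ CMP  NZCV=0000
4: ✓ ADDGT  r2←0x2d
5: ✓ SUBNE  r2←0x22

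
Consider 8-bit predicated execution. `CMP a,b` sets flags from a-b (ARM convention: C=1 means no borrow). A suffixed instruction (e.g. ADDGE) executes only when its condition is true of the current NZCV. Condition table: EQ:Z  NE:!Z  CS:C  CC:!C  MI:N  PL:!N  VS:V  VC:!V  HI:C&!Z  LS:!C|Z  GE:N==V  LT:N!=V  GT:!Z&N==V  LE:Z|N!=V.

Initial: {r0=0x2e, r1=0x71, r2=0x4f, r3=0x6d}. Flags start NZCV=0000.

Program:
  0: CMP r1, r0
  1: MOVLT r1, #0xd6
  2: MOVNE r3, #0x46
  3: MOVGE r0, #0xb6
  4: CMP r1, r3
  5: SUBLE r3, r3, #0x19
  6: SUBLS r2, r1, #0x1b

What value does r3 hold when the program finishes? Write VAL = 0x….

[0] flags=0010 → (cmp)
[1] flags=0010 LT?F → skip
[2] flags=0010 NE?T → r3=0x46
[3] flags=0010 GE?T → r0=0xb6
[4] flags=0010 → (cmp)
[5] flags=0010 LE?F → skip
[6] flags=0010 LS?F → skip

VAL = 0x46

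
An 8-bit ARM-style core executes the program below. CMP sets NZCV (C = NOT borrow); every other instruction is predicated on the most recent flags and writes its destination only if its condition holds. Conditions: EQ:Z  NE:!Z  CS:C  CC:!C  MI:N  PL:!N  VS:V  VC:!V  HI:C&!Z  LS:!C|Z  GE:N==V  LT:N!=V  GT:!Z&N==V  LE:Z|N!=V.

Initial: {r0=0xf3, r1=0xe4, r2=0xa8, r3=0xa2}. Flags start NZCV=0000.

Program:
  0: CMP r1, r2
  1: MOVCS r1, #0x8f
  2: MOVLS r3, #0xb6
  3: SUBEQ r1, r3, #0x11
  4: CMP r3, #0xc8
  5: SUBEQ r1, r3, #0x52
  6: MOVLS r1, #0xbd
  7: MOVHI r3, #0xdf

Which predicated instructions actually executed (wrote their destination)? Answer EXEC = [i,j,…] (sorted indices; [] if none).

[0] flags=0010 → (cmp)
[1] flags=0010 CS?T → r1=0x8f
[2] flags=0010 LS?F → skip
[3] flags=0010 EQ?F → skip
[4] flags=1000 → (cmp)
[5] flags=1000 EQ?F → skip
[6] flags=1000 LS?T → r1=0xbd
[7] flags=1000 HI?F → skip

EXEC = [1,6]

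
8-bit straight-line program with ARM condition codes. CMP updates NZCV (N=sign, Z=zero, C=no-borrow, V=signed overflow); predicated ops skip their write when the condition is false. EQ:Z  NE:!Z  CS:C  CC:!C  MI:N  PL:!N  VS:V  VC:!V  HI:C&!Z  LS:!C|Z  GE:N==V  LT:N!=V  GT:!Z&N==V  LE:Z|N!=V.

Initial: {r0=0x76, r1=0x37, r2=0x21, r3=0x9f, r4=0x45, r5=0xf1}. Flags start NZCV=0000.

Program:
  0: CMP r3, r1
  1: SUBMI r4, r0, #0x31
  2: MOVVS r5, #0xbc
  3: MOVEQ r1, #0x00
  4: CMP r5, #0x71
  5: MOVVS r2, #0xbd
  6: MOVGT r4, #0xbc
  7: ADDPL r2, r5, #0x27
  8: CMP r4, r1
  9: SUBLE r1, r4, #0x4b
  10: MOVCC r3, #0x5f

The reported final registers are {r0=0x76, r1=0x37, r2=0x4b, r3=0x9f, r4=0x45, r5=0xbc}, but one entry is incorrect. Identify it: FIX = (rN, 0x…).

[0] flags=0011 → (cmp)
[1] flags=0011 MI?F → skip
[2] flags=0011 VS?T → r5=0xbc
[3] flags=0011 EQ?F → skip
[4] flags=0011 → (cmp)
[5] flags=0011 VS?T → r2=0xbd
[6] flags=0011 GT?F → skip
[7] flags=0011 PL?T → r2=0xe3
[8] flags=0010 → (cmp)
[9] flags=0010 LE?F → skip
[10] flags=0010 CC?F → skip

FIX = (r2, 0xe3)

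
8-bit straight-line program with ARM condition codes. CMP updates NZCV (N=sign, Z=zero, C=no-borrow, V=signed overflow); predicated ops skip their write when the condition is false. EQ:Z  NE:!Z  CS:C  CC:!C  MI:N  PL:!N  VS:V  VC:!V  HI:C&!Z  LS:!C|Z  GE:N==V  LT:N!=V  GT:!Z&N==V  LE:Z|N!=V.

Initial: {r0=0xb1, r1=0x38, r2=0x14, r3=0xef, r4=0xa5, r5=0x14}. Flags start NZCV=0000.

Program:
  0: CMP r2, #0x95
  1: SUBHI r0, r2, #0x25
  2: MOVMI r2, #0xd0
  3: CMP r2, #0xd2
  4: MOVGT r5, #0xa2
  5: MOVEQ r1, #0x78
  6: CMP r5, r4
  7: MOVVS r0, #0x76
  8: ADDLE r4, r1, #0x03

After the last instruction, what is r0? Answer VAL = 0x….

0: ✓ CMP  NZCV=0000
1: · SUBHI
2: · MOVMI
3: ✓ CMP  NZCV=0000
4: ✓ MOVGT  r5←0xa2
5: · MOVEQ
6: ✓ CMP  NZCV=1000
7: · MOVVS
8: ✓ ADDLE  r4←0x3b

VAL = 0xb1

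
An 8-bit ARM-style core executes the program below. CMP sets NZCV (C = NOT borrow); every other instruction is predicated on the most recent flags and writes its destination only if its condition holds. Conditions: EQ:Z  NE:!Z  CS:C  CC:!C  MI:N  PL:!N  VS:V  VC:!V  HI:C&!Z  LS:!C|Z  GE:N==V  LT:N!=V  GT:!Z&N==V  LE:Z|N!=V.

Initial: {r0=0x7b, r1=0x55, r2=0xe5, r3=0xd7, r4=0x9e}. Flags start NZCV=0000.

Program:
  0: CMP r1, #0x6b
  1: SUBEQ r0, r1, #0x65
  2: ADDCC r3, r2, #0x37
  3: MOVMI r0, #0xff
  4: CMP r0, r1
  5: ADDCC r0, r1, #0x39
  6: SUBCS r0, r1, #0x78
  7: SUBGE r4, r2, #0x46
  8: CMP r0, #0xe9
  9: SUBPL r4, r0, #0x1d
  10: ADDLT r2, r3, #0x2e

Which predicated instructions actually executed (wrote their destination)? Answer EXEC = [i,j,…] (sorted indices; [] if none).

0: ✓ CMP  NZCV=1000
1: · SUBEQ
2: ✓ ADDCC  r3←0x1c
3: ✓ MOVMI  r0←0xff
4: ✓ CMP  NZCV=1010
5: · ADDCC
6: ✓ SUBCS  r0←0xdd
7: · SUBGE
8: ✓ CMP  NZCV=1000
9: · SUBPL
10: ✓ ADDLT  r2←0x4a

EXEC = [2,3,6,10]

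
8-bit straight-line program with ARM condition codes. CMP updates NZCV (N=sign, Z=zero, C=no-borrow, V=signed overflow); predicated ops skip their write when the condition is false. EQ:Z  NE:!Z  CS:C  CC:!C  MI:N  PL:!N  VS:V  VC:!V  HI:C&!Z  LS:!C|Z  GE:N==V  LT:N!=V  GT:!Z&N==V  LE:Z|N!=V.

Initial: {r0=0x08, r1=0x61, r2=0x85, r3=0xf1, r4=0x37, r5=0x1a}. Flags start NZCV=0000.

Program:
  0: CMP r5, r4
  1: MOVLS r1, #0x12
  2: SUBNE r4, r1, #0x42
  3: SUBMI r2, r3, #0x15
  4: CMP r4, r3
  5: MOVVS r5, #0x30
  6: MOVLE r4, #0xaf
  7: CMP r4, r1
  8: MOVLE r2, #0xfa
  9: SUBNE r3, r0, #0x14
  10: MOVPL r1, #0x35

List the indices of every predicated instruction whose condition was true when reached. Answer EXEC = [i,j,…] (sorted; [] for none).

EXEC = [1,2,3,6,8,9]

0: ✓ CMP  NZCV=1000
1: ✓ MOVLS  r1←0x12
2: ✓ SUBNE  r4←0xd0
3: ✓ SUBMI  r2←0xdc
4: ✓ CMP  NZCV=1000
5: · MOVVS
6: ✓ MOVLE  r4←0xaf
7: ✓ CMP  NZCV=1010
8: ✓ MOVLE  r2←0xfa
9: ✓ SUBNE  r3←0xf4
10: · MOVPL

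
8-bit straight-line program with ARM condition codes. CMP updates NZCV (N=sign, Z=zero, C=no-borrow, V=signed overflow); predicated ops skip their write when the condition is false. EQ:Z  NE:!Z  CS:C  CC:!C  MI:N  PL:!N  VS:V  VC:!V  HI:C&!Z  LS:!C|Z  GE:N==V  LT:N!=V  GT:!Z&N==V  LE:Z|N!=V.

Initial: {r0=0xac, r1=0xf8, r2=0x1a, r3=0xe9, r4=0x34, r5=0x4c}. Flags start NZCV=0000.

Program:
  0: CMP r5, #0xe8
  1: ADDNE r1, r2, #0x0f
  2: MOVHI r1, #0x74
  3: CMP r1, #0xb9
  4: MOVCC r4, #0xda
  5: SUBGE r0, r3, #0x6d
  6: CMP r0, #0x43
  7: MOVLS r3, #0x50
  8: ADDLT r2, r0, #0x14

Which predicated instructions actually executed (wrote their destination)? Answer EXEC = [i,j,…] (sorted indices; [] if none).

EXEC = [1,4,5]

[0] flags=0000 → (cmp)
[1] flags=0000 NE?T → r1=0x29
[2] flags=0000 HI?F → skip
[3] flags=0000 → (cmp)
[4] flags=0000 CC?T → r4=0xda
[5] flags=0000 GE?T → r0=0x7c
[6] flags=0010 → (cmp)
[7] flags=0010 LS?F → skip
[8] flags=0010 LT?F → skip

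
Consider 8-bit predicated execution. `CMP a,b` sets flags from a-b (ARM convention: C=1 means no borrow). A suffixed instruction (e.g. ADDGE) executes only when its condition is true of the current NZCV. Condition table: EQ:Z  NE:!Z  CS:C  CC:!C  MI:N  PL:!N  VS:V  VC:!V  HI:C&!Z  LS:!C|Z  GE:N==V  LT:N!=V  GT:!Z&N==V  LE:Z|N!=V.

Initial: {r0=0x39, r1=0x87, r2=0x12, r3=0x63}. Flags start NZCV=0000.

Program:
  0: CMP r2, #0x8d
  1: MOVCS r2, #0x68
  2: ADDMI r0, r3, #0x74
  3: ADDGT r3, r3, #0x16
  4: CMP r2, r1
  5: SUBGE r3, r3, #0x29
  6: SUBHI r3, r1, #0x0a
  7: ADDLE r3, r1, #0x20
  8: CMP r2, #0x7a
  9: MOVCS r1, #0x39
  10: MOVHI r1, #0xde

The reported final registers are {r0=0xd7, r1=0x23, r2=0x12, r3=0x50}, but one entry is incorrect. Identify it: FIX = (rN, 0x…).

[0] flags=1001 → (cmp)
[1] flags=1001 CS?F → skip
[2] flags=1001 MI?T → r0=0xd7
[3] flags=1001 GT?T → r3=0x79
[4] flags=1001 → (cmp)
[5] flags=1001 GE?T → r3=0x50
[6] flags=1001 HI?F → skip
[7] flags=1001 LE?F → skip
[8] flags=1000 → (cmp)
[9] flags=1000 CS?F → skip
[10] flags=1000 HI?F → skip

FIX = (r1, 0x87)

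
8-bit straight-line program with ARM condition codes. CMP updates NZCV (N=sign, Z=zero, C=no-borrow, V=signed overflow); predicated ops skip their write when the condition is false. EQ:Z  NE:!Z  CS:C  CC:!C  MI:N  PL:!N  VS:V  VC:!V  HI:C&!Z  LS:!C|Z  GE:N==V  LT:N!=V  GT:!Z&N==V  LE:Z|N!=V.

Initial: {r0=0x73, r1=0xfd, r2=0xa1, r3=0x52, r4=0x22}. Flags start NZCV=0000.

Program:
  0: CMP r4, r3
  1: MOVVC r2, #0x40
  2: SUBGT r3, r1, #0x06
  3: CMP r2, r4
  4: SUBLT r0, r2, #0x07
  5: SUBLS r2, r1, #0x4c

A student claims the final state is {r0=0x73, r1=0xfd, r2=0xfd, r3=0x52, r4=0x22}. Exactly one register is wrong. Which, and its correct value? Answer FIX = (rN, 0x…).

FIX = (r2, 0x40)

[0] flags=1000 → (cmp)
[1] flags=1000 VC?T → r2=0x40
[2] flags=1000 GT?F → skip
[3] flags=0010 → (cmp)
[4] flags=0010 LT?F → skip
[5] flags=0010 LS?F → skip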